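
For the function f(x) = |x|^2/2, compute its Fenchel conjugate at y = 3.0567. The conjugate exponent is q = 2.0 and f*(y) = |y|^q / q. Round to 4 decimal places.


The conjugate exponent q satisfies 1/p + 1/q = 1.
p = 2, so q = 2/(2 - 1) = 2.0
|y|^q = 3.0567^2.0 = 9.3434
f*(3.0567) = 9.3434 / 2.0 = 4.6717


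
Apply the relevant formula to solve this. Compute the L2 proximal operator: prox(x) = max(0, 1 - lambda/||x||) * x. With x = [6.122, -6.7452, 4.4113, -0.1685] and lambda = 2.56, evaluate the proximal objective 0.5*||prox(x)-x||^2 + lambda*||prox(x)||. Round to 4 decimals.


Step 1: Compute ||x||.
||x|| = 10.1225
Step 2: Compute scaling factor.
scale = max(0, 1 - 2.56/10.1225) = 0.7471
Step 3: prox(x) = [4.5737, -5.0393, 3.2957, -0.1259]
||prox(x)|| = 7.5625
Step 4: Proximal objective.
0.5*||prox-x||^2 = 3.2768
lambda*||prox|| = 19.36
Total = 22.6367


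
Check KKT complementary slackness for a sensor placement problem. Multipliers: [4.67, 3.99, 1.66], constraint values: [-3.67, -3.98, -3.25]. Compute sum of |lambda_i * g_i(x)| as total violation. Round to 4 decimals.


KKT complementary slackness check:
lambda_1 * g_1 = 4.67 * -3.67 = -17.1389
lambda_2 * g_2 = 3.99 * -3.98 = -15.8802
lambda_3 * g_3 = 1.66 * -3.25 = -5.395
Total violation = 17.1389 + 15.8802 + 5.395 = 38.4141


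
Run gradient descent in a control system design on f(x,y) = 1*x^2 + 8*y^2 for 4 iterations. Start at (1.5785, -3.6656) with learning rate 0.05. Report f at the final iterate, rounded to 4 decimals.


Gradient descent on f(x,y) = 1*x^2 + 8*y^2.
Starting point: (1.5785, -3.6656), alpha = 0.05
Step 1: grad_x = 2*1*1.5785 = 3.157, grad_y = 2*8*-3.6656 = -58.6496
  x_1 = 1.5785 - 0.05*3.157 = 1.4207
  y_1 = -3.6656 - 0.05*-58.6496 = -0.7331
Step 2: grad_x = 2*1*1.4207 = 2.8413, grad_y = 2*8*-0.7331 = -11.7299
  x_2 = 1.4207 - 0.05*2.8413 = 1.2786
  y_2 = -0.7331 - 0.05*-11.7299 = -0.1466
Step 3: grad_x = 2*1*1.2786 = 2.5572, grad_y = 2*8*-0.1466 = -2.346
  x_3 = 1.2786 - 0.05*2.5572 = 1.1507
  y_3 = -0.1466 - 0.05*-2.346 = -0.0293
Step 4: grad_x = 2*1*1.1507 = 2.3015, grad_y = 2*8*-0.0293 = -0.4692
  x_4 = 1.1507 - 0.05*2.3015 = 1.0357
  y_4 = -0.0293 - 0.05*-0.4692 = -0.0059
f(1.0357, -0.0059) = 1*1.0357^2 + 8*(-0.0059)^2 = 1.0729


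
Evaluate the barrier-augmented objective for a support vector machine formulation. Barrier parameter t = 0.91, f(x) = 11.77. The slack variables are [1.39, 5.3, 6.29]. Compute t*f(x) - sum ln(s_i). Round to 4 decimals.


Step 1: Compute log-barrier.
ln values: [0.3293, 1.6677, 1.839]
phi = -(0.3293 + 1.6677 + 1.839) = -3.836
Step 2: Compute augmented objective.
t*f(x) = 0.91*11.77 = 10.7107
Total = 10.7107 - 3.836 = 6.8747


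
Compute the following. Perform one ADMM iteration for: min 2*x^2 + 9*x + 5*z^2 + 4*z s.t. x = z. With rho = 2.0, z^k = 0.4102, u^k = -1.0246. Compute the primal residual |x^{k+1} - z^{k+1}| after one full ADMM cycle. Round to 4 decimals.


ADMM iteration with rho = 2.0, z^k = 0.4102, u^k = -1.0246
Step 1: x-update.
Minimize 2*x^2 + 9*x + (2.0/2)*(x - 0.4102 - 1.0246)^2
FOC: (2*2 + 2.0)*x = -9 + 2.0*(0.4102 + 1.0246)
x^{k+1} = -1.0217
Step 2: z-update.
Minimize 5*z^2 + 4*z + (2.0/2)*(-1.0217 - z - 1.0246)^2
FOC: (2*5 + 2.0)*z = -4 + 2.0*(-1.0217 - 1.0246)
z^{k+1} = -0.6744
Step 3: u-update.
u^{k+1} = -1.0246 - 1.0217 + 0.6744 = -1.3719
Step 4: Primal residual = |-1.0217 + 0.6744| = 0.3473


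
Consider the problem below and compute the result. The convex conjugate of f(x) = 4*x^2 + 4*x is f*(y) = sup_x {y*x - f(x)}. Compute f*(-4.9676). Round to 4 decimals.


f*(y) = sup_x {y*x - a*x^2 - b*x} = sup_x {(y-b)*x - a*x^2}
FOC: (y - b) - 2a*x = 0 => x* = (y - b)/(2a)
x* = (-4.9676 - 4)/(2*4) = -1.121
f*(-4.9676) = (y-b)^2/(4a) = (-4.9676 - 4)^2/(4*4)
= 80.4178/16 = 5.0261


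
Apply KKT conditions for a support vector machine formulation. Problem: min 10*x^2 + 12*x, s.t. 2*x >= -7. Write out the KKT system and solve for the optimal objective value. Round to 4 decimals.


Step 1: Try lambda = 0 (constraint inactive).
Stationarity: 2*10*x + 12 = 0
x* = -12/(2*10) = -0.6
Check constraint: 2*-0.6 = -1.2 >= -7 -- satisfied.
Step 2: Compute optimal value.
f(x*) = 10*(-0.6)^2 + 12*(-0.6) = -3.6


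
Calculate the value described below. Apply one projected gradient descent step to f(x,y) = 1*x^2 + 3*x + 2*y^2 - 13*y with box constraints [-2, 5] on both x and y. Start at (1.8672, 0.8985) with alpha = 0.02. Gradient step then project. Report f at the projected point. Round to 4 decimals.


Step 1: Compute gradient at (1.8672, 0.8985).
grad_x = 2*1*1.8672 + 3 = 6.7344
grad_y = 2*2*0.8985 - 13 = -9.406
Step 2: Gradient step.
x_raw = 1.8672 - 0.02*6.7344 = 1.7325
y_raw = 0.8985 - 0.02*-9.406 = 1.0866
Step 3: Project onto [-2, 5].
x_proj = clip(1.7325) = 1.7325
y_proj = clip(1.0866) = 1.0866
Step 4: Evaluate f.
f(1.7325, 1.0866) = -3.5654


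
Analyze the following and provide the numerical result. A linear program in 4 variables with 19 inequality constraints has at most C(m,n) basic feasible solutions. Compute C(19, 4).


Each vertex corresponds to some choice of n active constraints out of m, so the number of vertices is at most C(m, n) = m! / (n!(m-n)!).
m = 19, n = 4
Numerator: 19 * 18 * 17 * 16
Denominator: 4! = 24
C(19, 4) = 3876


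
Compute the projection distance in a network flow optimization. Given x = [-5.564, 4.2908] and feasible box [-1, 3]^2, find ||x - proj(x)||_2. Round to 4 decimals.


Project each component onto [-1, 3].
clip(-5.564) = -1.0, clip(4.2908) = 3.0
Projection = [-1.0, 3.0]
Squared diffs: [20.8301, 1.6662]
Distance = sqrt(22.4963) = 4.743


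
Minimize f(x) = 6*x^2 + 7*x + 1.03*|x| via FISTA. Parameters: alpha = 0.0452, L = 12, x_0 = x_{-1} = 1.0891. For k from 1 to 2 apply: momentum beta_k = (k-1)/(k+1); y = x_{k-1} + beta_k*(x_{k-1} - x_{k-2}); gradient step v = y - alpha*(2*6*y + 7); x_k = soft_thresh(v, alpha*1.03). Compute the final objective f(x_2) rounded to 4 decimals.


FISTA on f(x) = 6*x^2 + 7*x + 1.03*|x|
L = 12, alpha = 0.0452
Iteration 1: beta = 0.0, y = 1.0891 + 0.0*(1.0891 - 1.0891) = 1.0891
  grad(y) = 20.0692, v = y - alpha*grad = 0.182
  prox(v) = soft_thresh(0.182, 0.0466) = 0.1354
Iteration 2: beta = 0.3333, y = 0.1354 + 0.3333*(0.1354 - 1.0891) = -0.1825
  grad(y) = 4.8103, v = y - alpha*grad = -0.3999
  prox(v) = soft_thresh(-0.3999, 0.0466) = -0.3533
f(x_2) = 6*(-0.3533)^2 + 7*(-0.3533) + 1.03*|-0.3533| = -1.3604


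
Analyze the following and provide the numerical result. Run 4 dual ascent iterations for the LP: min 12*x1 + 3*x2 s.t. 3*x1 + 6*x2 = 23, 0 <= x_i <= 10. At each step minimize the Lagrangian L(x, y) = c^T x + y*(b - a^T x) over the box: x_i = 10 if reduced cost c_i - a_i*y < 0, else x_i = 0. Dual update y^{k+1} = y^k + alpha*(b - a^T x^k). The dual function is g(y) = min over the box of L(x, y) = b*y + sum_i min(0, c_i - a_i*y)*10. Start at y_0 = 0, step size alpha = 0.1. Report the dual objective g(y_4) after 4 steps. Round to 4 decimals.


Dual ascent for LP: min 12*x1 + 3*x2, 3*x1 + 6*x2 = 23, 0 <= x_i <= 10
Step 1: y^k = 0.0, reduced costs: (12.0, 3.0)
  x^k = (0.0, 0.0), subgradient = b - a^T x = 23.0
  y^{k+1} = 0.0 + 0.1*23.0 = 2.3
Step 2: y^k = 2.3, reduced costs: (5.1, -10.8)
  x^k = (0.0, 10.0), subgradient = b - a^T x = -37.0
  y^{k+1} = 2.3 + 0.1*-37.0 = -1.4
Step 3: y^k = -1.4, reduced costs: (16.2, 11.4)
  x^k = (0.0, 0.0), subgradient = b - a^T x = 23.0
  y^{k+1} = -1.4 + 0.1*23.0 = 0.9
Step 4: y^k = 0.9, reduced costs: (9.3, -2.4)
  x^k = (0.0, 10.0), subgradient = b - a^T x = -37.0
  y^{k+1} = 0.9 + 0.1*-37.0 = -2.8
Dual objective at y_4 = -2.8: reduced costs (20.4, 19.8), box minimizer x = (0.0, 0.0)
g(y_4) = b*y + (c1 - a1*y)*x1 + (c2 - a2*y)*x2 = 23*(-2.8) + 20.4*0.0 + 19.8*0.0 = -64.4 + 0.0 + 0.0 = -64.4


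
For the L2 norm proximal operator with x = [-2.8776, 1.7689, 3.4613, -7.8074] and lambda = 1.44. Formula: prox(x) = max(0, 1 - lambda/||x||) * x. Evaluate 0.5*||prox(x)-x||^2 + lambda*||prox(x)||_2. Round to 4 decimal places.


Step 1: Compute ||x||.
||x|| = 9.184
Step 2: Compute scaling factor.
scale = max(0, 1 - 1.44/9.184) = 0.8432
Step 3: prox(x) = [-2.4264, 1.4915, 2.9186, -6.5832]
||prox(x)|| = 7.744
Step 4: Proximal objective.
0.5*||prox-x||^2 = 1.0368
lambda*||prox|| = 11.1514
Total = 12.1881


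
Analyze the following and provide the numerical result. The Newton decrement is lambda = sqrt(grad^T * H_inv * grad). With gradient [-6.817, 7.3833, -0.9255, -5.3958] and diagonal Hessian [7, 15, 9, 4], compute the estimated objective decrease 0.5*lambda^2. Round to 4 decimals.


Step 1: H is diagonal, so H^(-1) * g = [-0.9739, 0.4922, -0.1028, -1.349].
Step 2: g^T H^(-1) g = sum_i g_i^2 / H_ii
  = (-6.817)^2/7 + (7.3833)^2/15 + (-0.9255)^2/9 + (-5.3958)^2/4
  = 6.6388 + 3.6342 + 0.0952 + 7.2787 = 17.6468
Step 3: Objective decrease = 0.5 * g^T H^(-1) g = 8.8234


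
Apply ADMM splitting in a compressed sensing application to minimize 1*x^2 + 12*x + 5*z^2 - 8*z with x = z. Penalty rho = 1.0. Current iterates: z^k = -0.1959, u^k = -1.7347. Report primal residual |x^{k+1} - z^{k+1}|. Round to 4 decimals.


ADMM iteration with rho = 1.0, z^k = -0.1959, u^k = -1.7347
Step 1: x-update.
Minimize 1*x^2 + 12*x + (1.0/2)*(x + 0.1959 - 1.7347)^2
FOC: (2*1 + 1.0)*x = -12 + 1.0*(-0.1959 + 1.7347)
x^{k+1} = -3.4871
Step 2: z-update.
Minimize 5*z^2 - 8*z + (1.0/2)*(-3.4871 - z - 1.7347)^2
FOC: (2*5 + 1.0)*z = 8 + 1.0*(-3.4871 - 1.7347)
z^{k+1} = 0.2526
Step 3: u-update.
u^{k+1} = -1.7347 - 3.4871 - 0.2526 = -5.4743
Step 4: Primal residual = |-3.4871 - 0.2526| = 3.7396


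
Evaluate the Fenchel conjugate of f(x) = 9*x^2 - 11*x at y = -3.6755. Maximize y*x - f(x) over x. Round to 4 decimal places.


f*(y) = sup_x {y*x - a*x^2 - b*x} = sup_x {(y-b)*x - a*x^2}
FOC: (y - b) - 2a*x = 0 => x* = (y - b)/(2a)
x* = (-3.6755 + 11)/(2*9) = 0.4069
f*(-3.6755) = (y-b)^2/(4a) = (-3.6755 + 11)^2/(4*9)
= 53.6483/36 = 1.4902


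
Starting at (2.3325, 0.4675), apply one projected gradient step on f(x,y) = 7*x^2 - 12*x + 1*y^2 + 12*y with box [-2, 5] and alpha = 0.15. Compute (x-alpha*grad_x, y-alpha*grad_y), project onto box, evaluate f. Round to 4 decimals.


Step 1: Compute gradient at (2.3325, 0.4675).
grad_x = 2*7*2.3325 - 12 = 20.655
grad_y = 2*1*0.4675 + 12 = 12.935
Step 2: Gradient step.
x_raw = 2.3325 - 0.15*20.655 = -0.7658
y_raw = 0.4675 - 0.15*12.935 = -1.4728
Step 3: Project onto [-2, 5].
x_proj = clip(-0.7658) = -0.7658
y_proj = clip(-1.4728) = -1.4728
Step 4: Evaluate f.
f(-0.7658, -1.4728) = -2.2104


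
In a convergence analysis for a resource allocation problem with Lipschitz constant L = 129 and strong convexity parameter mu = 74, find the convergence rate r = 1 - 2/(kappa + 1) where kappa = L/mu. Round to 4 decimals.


Step 1: Compute the condition number.
kappa = L/mu = 129/74 = 1.7432
Step 2: Compute the convergence rate.
r = 1 - 2/(kappa + 1) = 1 - 2*mu/(L + mu) = (L - mu)/(L + mu) = 55/203 = 0.2709


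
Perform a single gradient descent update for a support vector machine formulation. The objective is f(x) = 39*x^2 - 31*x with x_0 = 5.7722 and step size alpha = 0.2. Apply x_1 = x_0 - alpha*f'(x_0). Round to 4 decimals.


We compute the gradient at x_0 and apply the update.
f'(x) = 78*x - 31
f'(5.7722) = 78*5.7722 - 31 = 419.2316
x_1 = 5.7722 - 0.2*419.2316 = -78.0741


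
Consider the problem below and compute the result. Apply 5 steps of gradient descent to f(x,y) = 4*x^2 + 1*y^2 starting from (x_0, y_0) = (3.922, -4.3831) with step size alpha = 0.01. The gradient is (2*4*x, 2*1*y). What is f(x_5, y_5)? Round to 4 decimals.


Gradient descent on f(x,y) = 4*x^2 + 1*y^2.
Starting point: (3.922, -4.3831), alpha = 0.01
Step 1: grad_x = 2*4*3.922 = 31.376, grad_y = 2*1*-4.3831 = -8.7662
  x_1 = 3.922 - 0.01*31.376 = 3.6082
  y_1 = -4.3831 - 0.01*-8.7662 = -4.2954
Step 2: grad_x = 2*4*3.6082 = 28.8659, grad_y = 2*1*-4.2954 = -8.5909
  x_2 = 3.6082 - 0.01*28.8659 = 3.3196
  y_2 = -4.2954 - 0.01*-8.5909 = -4.2095
Step 3: grad_x = 2*4*3.3196 = 26.5566, grad_y = 2*1*-4.2095 = -8.4191
  x_3 = 3.3196 - 0.01*26.5566 = 3.054
  y_3 = -4.2095 - 0.01*-8.4191 = -4.1253
Step 4: grad_x = 2*4*3.054 = 24.4321, grad_y = 2*1*-4.1253 = -8.2507
  x_4 = 3.054 - 0.01*24.4321 = 2.8097
  y_4 = -4.1253 - 0.01*-8.2507 = -4.0428
Step 5: grad_x = 2*4*2.8097 = 22.4775, grad_y = 2*1*-4.0428 = -8.0857
  x_5 = 2.8097 - 0.01*22.4775 = 2.5849
  y_5 = -4.0428 - 0.01*-8.0857 = -3.962
f(2.5849, -3.962) = 4*2.5849^2 + 1*(-3.962)^2 = 42.4244


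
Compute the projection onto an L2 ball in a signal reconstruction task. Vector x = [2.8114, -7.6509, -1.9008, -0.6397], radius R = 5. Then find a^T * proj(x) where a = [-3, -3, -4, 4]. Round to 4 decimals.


Step 1: Compute ||x|| (intermediates to 6 decimals).
||x|| = sqrt(2.8114^2 + (-7.6509)^2 + (-1.9008)^2 + (-0.6397)^2) = 8.394194
Step 2: Project.
Since ||x|| > R, scale = R/||x|| = 5/8.394194 = 0.59565, proj(x) = scale * x
proj(x) = [1.67461, -4.557259, -1.132212, -0.381037]
Step 3: Dot product.
a^T * proj(x) = -3*1.67461 - 3*(-4.557259) - 4*(-1.132212) + 4*(-0.381037) = 11.6526


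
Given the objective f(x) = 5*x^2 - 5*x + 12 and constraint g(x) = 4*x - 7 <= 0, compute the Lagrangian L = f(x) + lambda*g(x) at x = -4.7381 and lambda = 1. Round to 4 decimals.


Step 1: Evaluate f(x).
f(-4.7381) = 5*(-4.7381)^2 - 5*(-4.7381) + 12 = 147.9385
Step 2: Evaluate g(x).
g(-4.7381) = 4*-4.7381 - 7 = -25.9524
Step 3: Compute Lagrangian.
L = 147.9385 + 1*-25.9524 = 121.9861


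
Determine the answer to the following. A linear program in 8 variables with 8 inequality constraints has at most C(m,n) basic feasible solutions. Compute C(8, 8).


Each vertex corresponds to some choice of n active constraints out of m, so the number of vertices is at most C(m, n) = m! / (n!(m-n)!).
m = 8, n = 8
Numerator: 8 * 7 * 6 * 5 * 4 * 3 * 2 * 1
Denominator: 8! = 40320
C(8, 8) = 1


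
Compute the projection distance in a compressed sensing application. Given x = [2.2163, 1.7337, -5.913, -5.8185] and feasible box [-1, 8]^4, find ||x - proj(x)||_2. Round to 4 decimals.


Project each component onto [-1, 8].
clip(2.2163) = 2.2163, clip(1.7337) = 1.7337, clip(-5.913) = -1.0, clip(-5.8185) = -1.0
Projection = [2.2163, 1.7337, -1.0, -1.0]
Squared diffs: [0.0, 0.0, 24.1376, 23.2179]
Distance = sqrt(47.3555) = 6.8815


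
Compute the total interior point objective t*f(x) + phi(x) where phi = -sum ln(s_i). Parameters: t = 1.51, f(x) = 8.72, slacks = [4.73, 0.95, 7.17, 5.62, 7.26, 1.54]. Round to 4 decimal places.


Step 1: Compute log-barrier.
ln values: [1.5539, -0.0513, 1.9699, 1.7263, 1.9824, 0.4318]
phi = -(1.5539 - 0.0513 + 1.9699 + 1.7263 + 1.9824 + 0.4318) = -7.613
Step 2: Compute augmented objective.
t*f(x) = 1.51*8.72 = 13.1672
Total = 13.1672 - 7.613 = 5.5542


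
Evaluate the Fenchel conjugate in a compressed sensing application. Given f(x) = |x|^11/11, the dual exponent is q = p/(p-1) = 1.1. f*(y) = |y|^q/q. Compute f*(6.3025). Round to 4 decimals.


The conjugate exponent q satisfies 1/p + 1/q = 1.
p = 11, so q = 11/(11 - 1) = 1.1
|y|^q = 6.3025^1.1 = 7.5764
f*(6.3025) = 7.5764 / 1.1 = 6.8877


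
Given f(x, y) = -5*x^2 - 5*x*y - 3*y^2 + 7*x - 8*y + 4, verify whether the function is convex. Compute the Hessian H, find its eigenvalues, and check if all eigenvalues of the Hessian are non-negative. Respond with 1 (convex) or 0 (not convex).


The Hessian of f(x,y) = -5*x^2 - 5*x*y - 3*y^2 + 7*x - 8*y + 4 is:
H = [[-10, -5], [-5, -6]]
Trace = -10 - 6 = -16
Determinant = -10*-6 - (-5)^2 = 35
Discriminant = (-16)^2 - 4*35 = 116.0
Eigenvalues: lambda_1 = -13.3852, lambda_2 = -2.6148
The function is not convex.

0


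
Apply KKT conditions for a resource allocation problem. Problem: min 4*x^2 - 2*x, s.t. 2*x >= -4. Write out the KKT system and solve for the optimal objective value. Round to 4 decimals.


Step 1: Try lambda = 0 (constraint inactive).
Stationarity: 2*4*x - 2 = 0
x* = 2/(2*4) = 0.25
Check constraint: 2*0.25 = 0.5 >= -4 -- satisfied.
Step 2: Compute optimal value.
f(x*) = 4*0.25^2 - 2*0.25 = -0.25


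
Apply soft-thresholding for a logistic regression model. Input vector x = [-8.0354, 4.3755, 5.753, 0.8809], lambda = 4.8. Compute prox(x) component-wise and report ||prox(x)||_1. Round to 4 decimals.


Soft-thresholding with lambda = 4.8:
prox(-8.0354) = sign(-8.0354)*max(|-8.0354| - 4.8, 0) = -3.2354
prox(4.3755) = sign(4.3755)*max(|4.3755| - 4.8, 0) = 0.0
prox(5.753) = sign(5.753)*max(|5.753| - 4.8, 0) = 0.953
prox(0.8809) = sign(0.8809)*max(|0.8809| - 4.8, 0) = 0.0
prox(x) = [-3.2354, 0.0, 0.953, 0.0]
||prox(x)||_1 = 3.2354 + 0.0 + 0.953 + 0.0 = 4.1884


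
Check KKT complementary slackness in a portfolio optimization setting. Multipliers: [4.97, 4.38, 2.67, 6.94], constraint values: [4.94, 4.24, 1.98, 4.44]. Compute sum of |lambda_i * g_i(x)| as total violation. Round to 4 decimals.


KKT complementary slackness check:
lambda_1 * g_1 = 4.97 * 4.94 = 24.5518
lambda_2 * g_2 = 4.38 * 4.24 = 18.5712
lambda_3 * g_3 = 2.67 * 1.98 = 5.2866
lambda_4 * g_4 = 6.94 * 4.44 = 30.8136
Total violation = 24.5518 + 18.5712 + 5.2866 + 30.8136 = 79.2232


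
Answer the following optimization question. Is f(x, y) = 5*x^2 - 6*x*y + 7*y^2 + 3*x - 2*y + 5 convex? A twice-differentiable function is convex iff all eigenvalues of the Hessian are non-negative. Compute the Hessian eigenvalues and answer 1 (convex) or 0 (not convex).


The Hessian of f(x,y) = 5*x^2 - 6*x*y + 7*y^2 + 3*x - 2*y + 5 is:
H = [[10, -6], [-6, 14]]
Trace = 10 + 14 = 24
Determinant = 10*14 - (-6)^2 = 104
Discriminant = (24)^2 - 4*104 = 160.0
Eigenvalues: lambda_1 = 5.6754, lambda_2 = 18.3246
The function is convex.

1


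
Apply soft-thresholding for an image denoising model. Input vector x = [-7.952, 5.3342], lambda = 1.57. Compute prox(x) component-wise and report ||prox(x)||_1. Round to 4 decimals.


Soft-thresholding with lambda = 1.57:
prox(-7.952) = sign(-7.952)*max(|-7.952| - 1.57, 0) = -6.382
prox(5.3342) = sign(5.3342)*max(|5.3342| - 1.57, 0) = 3.7642
prox(x) = [-6.382, 3.7642]
||prox(x)||_1 = 6.382 + 3.7642 = 10.1462


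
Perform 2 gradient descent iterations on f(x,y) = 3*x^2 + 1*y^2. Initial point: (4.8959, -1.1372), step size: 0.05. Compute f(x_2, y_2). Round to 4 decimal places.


Gradient descent on f(x,y) = 3*x^2 + 1*y^2.
Starting point: (4.8959, -1.1372), alpha = 0.05
Step 1: grad_x = 2*3*4.8959 = 29.3754, grad_y = 2*1*-1.1372 = -2.2744
  x_1 = 4.8959 - 0.05*29.3754 = 3.4271
  y_1 = -1.1372 - 0.05*-2.2744 = -1.0235
Step 2: grad_x = 2*3*3.4271 = 20.5628, grad_y = 2*1*-1.0235 = -2.047
  x_2 = 3.4271 - 0.05*20.5628 = 2.399
  y_2 = -1.0235 - 0.05*-2.047 = -0.9211
f(2.399, -0.9211) = 3*2.399^2 + 1*(-0.9211)^2 = 18.114


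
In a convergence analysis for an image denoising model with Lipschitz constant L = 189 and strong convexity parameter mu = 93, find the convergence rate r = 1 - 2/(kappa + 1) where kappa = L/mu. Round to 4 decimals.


Step 1: Compute the condition number.
kappa = L/mu = 189/93 = 2.0323
Step 2: Compute the convergence rate.
r = 1 - 2/(kappa + 1) = 1 - 2*mu/(L + mu) = (L - mu)/(L + mu) = 96/282 = 0.3404


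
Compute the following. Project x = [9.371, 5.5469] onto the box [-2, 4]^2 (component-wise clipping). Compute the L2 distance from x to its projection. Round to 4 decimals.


Project each component onto [-2, 4].
clip(9.371) = 4.0, clip(5.5469) = 4.0
Projection = [4.0, 4.0]
Squared diffs: [28.8476, 2.3929]
Distance = sqrt(31.2405) = 5.5893


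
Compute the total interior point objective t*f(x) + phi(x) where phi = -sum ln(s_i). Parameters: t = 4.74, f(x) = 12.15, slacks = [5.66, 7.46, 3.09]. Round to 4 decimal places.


Step 1: Compute log-barrier.
ln values: [1.7334, 2.0096, 1.1282]
phi = -(1.7334 + 2.0096 + 1.1282) = -4.8712
Step 2: Compute augmented objective.
t*f(x) = 4.74*12.15 = 57.591
Total = 57.591 - 4.8712 = 52.7198


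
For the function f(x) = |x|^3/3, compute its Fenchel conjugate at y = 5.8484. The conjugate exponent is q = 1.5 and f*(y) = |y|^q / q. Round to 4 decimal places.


The conjugate exponent q satisfies 1/p + 1/q = 1.
p = 3, so q = 3/(3 - 1) = 1.5
|y|^q = 5.8484^1.5 = 14.1435
f*(5.8484) = 14.1435 / 1.5 = 9.429


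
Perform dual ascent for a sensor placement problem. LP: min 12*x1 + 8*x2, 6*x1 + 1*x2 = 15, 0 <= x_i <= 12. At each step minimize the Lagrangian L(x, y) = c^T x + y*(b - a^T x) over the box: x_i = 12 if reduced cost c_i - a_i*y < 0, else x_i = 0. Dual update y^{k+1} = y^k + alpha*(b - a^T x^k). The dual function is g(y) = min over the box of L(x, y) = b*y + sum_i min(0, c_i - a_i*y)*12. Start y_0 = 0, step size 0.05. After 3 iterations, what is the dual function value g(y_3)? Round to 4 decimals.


Dual ascent for LP: min 12*x1 + 8*x2, 6*x1 + 1*x2 = 15, 0 <= x_i <= 12
Step 1: y^k = 0.0, reduced costs: (12.0, 8.0)
  x^k = (0.0, 0.0), subgradient = b - a^T x = 15.0
  y^{k+1} = 0.0 + 0.05*15.0 = 0.75
Step 2: y^k = 0.75, reduced costs: (7.5, 7.25)
  x^k = (0.0, 0.0), subgradient = b - a^T x = 15.0
  y^{k+1} = 0.75 + 0.05*15.0 = 1.5
Step 3: y^k = 1.5, reduced costs: (3.0, 6.5)
  x^k = (0.0, 0.0), subgradient = b - a^T x = 15.0
  y^{k+1} = 1.5 + 0.05*15.0 = 2.25
Dual objective at y_3 = 2.25: reduced costs (-1.5, 5.75), box minimizer x = (12.0, 0.0)
g(y_3) = b*y + (c1 - a1*y)*x1 + (c2 - a2*y)*x2 = 15*2.25 + (-1.5)*12.0 + 5.75*0.0 = 33.75 - 18.0 + 0.0 = 15.75


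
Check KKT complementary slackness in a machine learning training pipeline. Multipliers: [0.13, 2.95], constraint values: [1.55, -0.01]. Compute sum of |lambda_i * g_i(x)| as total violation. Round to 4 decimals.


KKT complementary slackness check:
lambda_1 * g_1 = 0.13 * 1.55 = 0.2015
lambda_2 * g_2 = 2.95 * -0.01 = -0.0295
Total violation = 0.2015 + 0.0295 = 0.231


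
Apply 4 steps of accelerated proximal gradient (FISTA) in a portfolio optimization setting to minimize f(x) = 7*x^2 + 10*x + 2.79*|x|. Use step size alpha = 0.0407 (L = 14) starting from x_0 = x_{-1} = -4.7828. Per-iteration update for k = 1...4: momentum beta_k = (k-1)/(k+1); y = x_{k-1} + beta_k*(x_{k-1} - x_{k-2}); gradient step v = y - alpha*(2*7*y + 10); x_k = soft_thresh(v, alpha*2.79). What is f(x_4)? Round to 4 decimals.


FISTA on f(x) = 7*x^2 + 10*x + 2.79*|x|
L = 14, alpha = 0.0407
Iteration 1: beta = 0.0, y = -4.7828 + 0.0*(-4.7828 + 4.7828) = -4.7828
  grad(y) = -56.9592, v = y - alpha*grad = -2.4646
  prox(v) = soft_thresh(-2.4646, 0.1136) = -2.351
Iteration 2: beta = 0.3333, y = -2.351 + 0.3333*(-2.351 + 4.7828) = -1.5404
  grad(y) = -11.5657, v = y - alpha*grad = -1.0697
  prox(v) = soft_thresh(-1.0697, 0.1136) = -0.9561
Iteration 3: beta = 0.5, y = -0.9561 + 0.5*(-0.9561 + 2.351) = -0.2587
  grad(y) = 6.3783, v = y - alpha*grad = -0.5183
  prox(v) = soft_thresh(-0.5183, 0.1136) = -0.4047
Iteration 4: beta = 0.6, y = -0.4047 + 0.6*(-0.4047 + 0.9561) = -0.0739
  grad(y) = 8.9654, v = y - alpha*grad = -0.4388
  prox(v) = soft_thresh(-0.4388, 0.1136) = -0.3252
f(x_4) = 7*(-0.3252)^2 + 10*(-0.3252) + 2.79*|-0.3252| = -1.6045


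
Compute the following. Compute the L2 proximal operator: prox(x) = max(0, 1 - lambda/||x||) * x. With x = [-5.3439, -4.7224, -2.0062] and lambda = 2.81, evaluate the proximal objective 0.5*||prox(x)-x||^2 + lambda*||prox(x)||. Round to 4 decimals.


Step 1: Compute ||x||.
||x|| = 7.4083
Step 2: Compute scaling factor.
scale = max(0, 1 - 2.81/7.4083) = 0.6207
Step 3: prox(x) = [-3.3169, -2.9312, -1.2452]
||prox(x)|| = 4.5983
Step 4: Proximal objective.
0.5*||prox-x||^2 = 3.9481
lambda*||prox|| = 12.9212
Total = 16.8693


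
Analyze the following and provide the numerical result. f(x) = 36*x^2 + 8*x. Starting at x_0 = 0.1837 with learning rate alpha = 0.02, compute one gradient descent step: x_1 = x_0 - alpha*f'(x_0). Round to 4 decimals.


We compute the gradient at x_0 and apply the update.
f'(x) = 72*x + 8
f'(0.1837) = 72*0.1837 + 8 = 21.2264
x_1 = 0.1837 - 0.02*21.2264 = -0.2408


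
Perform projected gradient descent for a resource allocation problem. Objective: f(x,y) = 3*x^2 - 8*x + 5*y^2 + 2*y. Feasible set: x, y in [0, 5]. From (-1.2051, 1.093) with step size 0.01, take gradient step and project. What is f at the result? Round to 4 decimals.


Step 1: Compute gradient at (-1.2051, 1.093).
grad_x = 2*3*-1.2051 - 8 = -15.2306
grad_y = 2*5*1.093 + 2 = 12.93
Step 2: Gradient step.
x_raw = -1.2051 - 0.01*-15.2306 = -1.0528
y_raw = 1.093 - 0.01*12.93 = 0.9637
Step 3: Project onto [0, 5].
x_proj = clip(-1.0528) = 0.0
y_proj = clip(0.9637) = 0.9637
Step 4: Evaluate f.
f(0.0, 0.9637) = 6.571


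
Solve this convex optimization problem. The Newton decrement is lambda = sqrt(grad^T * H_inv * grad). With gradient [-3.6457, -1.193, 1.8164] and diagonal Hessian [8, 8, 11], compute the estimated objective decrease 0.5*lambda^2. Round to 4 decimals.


Step 1: H is diagonal, so H^(-1) * g = [-0.4557, -0.1491, 0.1651].
Step 2: g^T H^(-1) g = sum_i g_i^2 / H_ii
  = (-3.6457)^2/8 + (-1.193)^2/8 + (1.8164)^2/11
  = 1.6614 + 0.1779 + 0.2999 = 2.1392
Step 3: Objective decrease = 0.5 * g^T H^(-1) g = 1.0696


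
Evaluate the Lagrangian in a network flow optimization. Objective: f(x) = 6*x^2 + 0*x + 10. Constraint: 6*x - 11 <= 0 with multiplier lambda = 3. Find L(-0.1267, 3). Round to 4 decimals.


Step 1: Evaluate f(x).
f(-0.1267) = 6*(-0.1267)^2 + 0*(-0.1267) + 10 = 10.0963
Step 2: Evaluate g(x).
g(-0.1267) = 6*-0.1267 - 11 = -11.7602
Step 3: Compute Lagrangian.
L = 10.0963 + 3*-11.7602 = -25.1843


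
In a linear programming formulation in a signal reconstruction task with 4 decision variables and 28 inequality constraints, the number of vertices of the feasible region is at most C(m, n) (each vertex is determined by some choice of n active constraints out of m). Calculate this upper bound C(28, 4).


Each vertex corresponds to some choice of n active constraints out of m, so the number of vertices is at most C(m, n) = m! / (n!(m-n)!).
m = 28, n = 4
Numerator: 28 * 27 * 26 * 25
Denominator: 4! = 24
C(28, 4) = 20475


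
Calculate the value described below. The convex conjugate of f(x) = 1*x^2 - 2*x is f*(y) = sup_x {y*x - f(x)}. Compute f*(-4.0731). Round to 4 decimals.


f*(y) = sup_x {y*x - a*x^2 - b*x} = sup_x {(y-b)*x - a*x^2}
FOC: (y - b) - 2a*x = 0 => x* = (y - b)/(2a)
x* = (-4.0731 + 2)/(2*1) = -1.0366
f*(-4.0731) = (y-b)^2/(4a) = (-4.0731 + 2)^2/(4*1)
= 4.2977/4 = 1.0744


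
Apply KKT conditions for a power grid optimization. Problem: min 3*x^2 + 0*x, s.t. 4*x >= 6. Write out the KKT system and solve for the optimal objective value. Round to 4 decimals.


Step 1: Try lambda = 0 (constraint inactive).
x_unc = 0/(2*3) = 0.0
Check: 4*0.0 = 0.0 < 6 -- violated!
Step 2: Constraint must be active: 4*x = 6
x* = 6/4 = 1.5
lambda = (2*3*1.5 + 0)/4 = 2.25
Step 3: Compute optimal value.
f(x*) = 3*1.5^2 + 0*1.5 = 6.75


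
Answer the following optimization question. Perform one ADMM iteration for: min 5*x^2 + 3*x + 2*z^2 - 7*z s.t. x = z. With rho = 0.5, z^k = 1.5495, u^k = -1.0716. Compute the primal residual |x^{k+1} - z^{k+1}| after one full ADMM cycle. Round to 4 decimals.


ADMM iteration with rho = 0.5, z^k = 1.5495, u^k = -1.0716
Step 1: x-update.
Minimize 5*x^2 + 3*x + (0.5/2)*(x - 1.5495 - 1.0716)^2
FOC: (2*5 + 0.5)*x = -3 + 0.5*(1.5495 + 1.0716)
x^{k+1} = -0.1609
Step 2: z-update.
Minimize 2*z^2 - 7*z + (0.5/2)*(-0.1609 - z - 1.0716)^2
FOC: (2*2 + 0.5)*z = 7 + 0.5*(-0.1609 - 1.0716)
z^{k+1} = 1.4186
Step 3: u-update.
u^{k+1} = -1.0716 - 0.1609 - 1.4186 = -2.6511
Step 4: Primal residual = |-0.1609 - 1.4186| = 1.5795


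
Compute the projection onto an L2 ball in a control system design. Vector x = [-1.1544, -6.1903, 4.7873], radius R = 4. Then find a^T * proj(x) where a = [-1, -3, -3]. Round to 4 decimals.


Step 1: Compute ||x|| (intermediates to 6 decimals).
||x|| = sqrt((-1.1544)^2 + (-6.1903)^2 + 4.7873^2) = 7.910164
Step 2: Project.
Since ||x|| > R, scale = R/||x|| = 4/7.910164 = 0.505679, proj(x) = scale * x
proj(x) = [-0.583756, -3.130305, 2.420837]
Step 3: Dot product.
a^T * proj(x) = -1*(-0.583756) - 3*(-3.130305) - 3*2.420837 = 2.7122


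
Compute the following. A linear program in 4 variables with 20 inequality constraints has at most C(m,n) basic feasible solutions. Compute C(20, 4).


Each vertex corresponds to some choice of n active constraints out of m, so the number of vertices is at most C(m, n) = m! / (n!(m-n)!).
m = 20, n = 4
Numerator: 20 * 19 * 18 * 17
Denominator: 4! = 24
C(20, 4) = 4845


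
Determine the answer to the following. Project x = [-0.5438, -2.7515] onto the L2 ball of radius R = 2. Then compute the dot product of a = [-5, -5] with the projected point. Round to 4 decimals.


Step 1: Compute ||x|| (intermediates to 6 decimals).
||x|| = sqrt((-0.5438)^2 + (-2.7515)^2) = 2.804723
Step 2: Project.
Since ||x|| > R, scale = R/||x|| = 2/2.804723 = 0.713083, proj(x) = scale * x
proj(x) = [-0.387775, -1.962048]
Step 3: Dot product.
a^T * proj(x) = -5*(-0.387775) - 5*(-1.962048) = 11.7491


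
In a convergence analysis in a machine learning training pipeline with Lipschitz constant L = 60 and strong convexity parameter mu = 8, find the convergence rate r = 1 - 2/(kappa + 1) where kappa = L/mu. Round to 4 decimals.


Step 1: Compute the condition number.
kappa = L/mu = 60/8 = 7.5
Step 2: Compute the convergence rate.
r = 1 - 2/(kappa + 1) = 1 - 2*mu/(L + mu) = (L - mu)/(L + mu) = 52/68 = 0.7647


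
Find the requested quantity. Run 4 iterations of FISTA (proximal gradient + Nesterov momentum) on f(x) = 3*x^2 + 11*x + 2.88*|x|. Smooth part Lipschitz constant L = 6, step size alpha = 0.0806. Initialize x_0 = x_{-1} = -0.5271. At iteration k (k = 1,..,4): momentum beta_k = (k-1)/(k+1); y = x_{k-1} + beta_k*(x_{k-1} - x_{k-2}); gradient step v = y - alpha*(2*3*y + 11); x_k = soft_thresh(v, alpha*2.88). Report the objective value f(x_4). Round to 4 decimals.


FISTA on f(x) = 3*x^2 + 11*x + 2.88*|x|
L = 6, alpha = 0.0806
Iteration 1: beta = 0.0, y = -0.5271 + 0.0*(-0.5271 + 0.5271) = -0.5271
  grad(y) = 7.8374, v = y - alpha*grad = -1.1588
  prox(v) = soft_thresh(-1.1588, 0.2321) = -0.9267
Iteration 2: beta = 0.3333, y = -0.9267 + 0.3333*(-0.9267 + 0.5271) = -1.0599
  grad(y) = 4.6409, v = y - alpha*grad = -1.4339
  prox(v) = soft_thresh(-1.4339, 0.2321) = -1.2018
Iteration 3: beta = 0.5, y = -1.2018 + 0.5*(-1.2018 + 0.9267) = -1.3393
  grad(y) = 2.964, v = y - alpha*grad = -1.5782
  prox(v) = soft_thresh(-1.5782, 0.2321) = -1.3461
Iteration 4: beta = 0.6, y = -1.3461 + 0.6*(-1.3461 + 1.2018) = -1.4327
  grad(y) = 2.4038, v = y - alpha*grad = -1.6264
  prox(v) = soft_thresh(-1.6264, 0.2321) = -1.3943
f(x_4) = 3*(-1.3943)^2 + 11*(-1.3943) + 2.88*|-1.3943| = -5.4895


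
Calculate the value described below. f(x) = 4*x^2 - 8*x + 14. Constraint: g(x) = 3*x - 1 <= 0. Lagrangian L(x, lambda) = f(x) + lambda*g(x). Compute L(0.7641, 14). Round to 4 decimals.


Step 1: Evaluate f(x).
f(0.7641) = 4*0.7641^2 - 8*0.7641 + 14 = 10.2226
Step 2: Evaluate g(x).
g(0.7641) = 3*0.7641 - 1 = 1.2923
Step 3: Compute Lagrangian.
L = 10.2226 + 14*1.2923 = 28.3148


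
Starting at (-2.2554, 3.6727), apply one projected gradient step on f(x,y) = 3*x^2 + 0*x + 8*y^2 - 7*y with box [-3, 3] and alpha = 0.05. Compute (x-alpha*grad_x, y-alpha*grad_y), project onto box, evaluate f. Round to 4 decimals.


Step 1: Compute gradient at (-2.2554, 3.6727).
grad_x = 2*3*-2.2554 + 0 = -13.5324
grad_y = 2*8*3.6727 - 7 = 51.7632
Step 2: Gradient step.
x_raw = -2.2554 - 0.05*-13.5324 = -1.5788
y_raw = 3.6727 - 0.05*51.7632 = 1.0845
Step 3: Project onto [-3, 3].
x_proj = clip(-1.5788) = -1.5788
y_proj = clip(1.0845) = 1.0845
Step 4: Evaluate f.
f(-1.5788, 1.0845) = 9.2957


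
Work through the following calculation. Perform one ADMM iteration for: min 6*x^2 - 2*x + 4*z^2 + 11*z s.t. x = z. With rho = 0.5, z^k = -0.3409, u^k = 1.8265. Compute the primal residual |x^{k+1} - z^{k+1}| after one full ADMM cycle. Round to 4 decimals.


ADMM iteration with rho = 0.5, z^k = -0.3409, u^k = 1.8265
Step 1: x-update.
Minimize 6*x^2 - 2*x + (0.5/2)*(x + 0.3409 + 1.8265)^2
FOC: (2*6 + 0.5)*x = 2 + 0.5*(-0.3409 - 1.8265)
x^{k+1} = 0.0733
Step 2: z-update.
Minimize 4*z^2 + 11*z + (0.5/2)*(0.0733 - z + 1.8265)^2
FOC: (2*4 + 0.5)*z = -11 + 0.5*(0.0733 + 1.8265)
z^{k+1} = -1.1824
Step 3: u-update.
u^{k+1} = 1.8265 + 0.0733 + 1.1824 = 3.0822
Step 4: Primal residual = |0.0733 + 1.1824| = 1.2557


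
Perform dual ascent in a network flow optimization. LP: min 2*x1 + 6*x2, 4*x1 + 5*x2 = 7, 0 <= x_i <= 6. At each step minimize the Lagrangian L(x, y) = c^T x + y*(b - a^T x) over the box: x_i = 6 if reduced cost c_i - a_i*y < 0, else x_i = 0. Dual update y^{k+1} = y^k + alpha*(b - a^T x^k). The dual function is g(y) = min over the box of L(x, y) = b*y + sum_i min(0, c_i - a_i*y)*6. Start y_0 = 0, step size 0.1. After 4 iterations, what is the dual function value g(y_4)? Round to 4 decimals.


Dual ascent for LP: min 2*x1 + 6*x2, 4*x1 + 5*x2 = 7, 0 <= x_i <= 6
Step 1: y^k = 0.0, reduced costs: (2.0, 6.0)
  x^k = (0.0, 0.0), subgradient = b - a^T x = 7.0
  y^{k+1} = 0.0 + 0.1*7.0 = 0.7
Step 2: y^k = 0.7, reduced costs: (-0.8, 2.5)
  x^k = (6.0, 0.0), subgradient = b - a^T x = -17.0
  y^{k+1} = 0.7 + 0.1*-17.0 = -1.0
Step 3: y^k = -1.0, reduced costs: (6.0, 11.0)
  x^k = (0.0, 0.0), subgradient = b - a^T x = 7.0
  y^{k+1} = -1.0 + 0.1*7.0 = -0.3
Step 4: y^k = -0.3, reduced costs: (3.2, 7.5)
  x^k = (0.0, 0.0), subgradient = b - a^T x = 7.0
  y^{k+1} = -0.3 + 0.1*7.0 = 0.4
Dual objective at y_4 = 0.4: reduced costs (0.4, 4.0), box minimizer x = (0.0, 0.0)
g(y_4) = b*y + (c1 - a1*y)*x1 + (c2 - a2*y)*x2 = 7*0.4 + 0.4*0.0 + 4.0*0.0 = 2.8 + 0.0 + 0.0 = 2.8


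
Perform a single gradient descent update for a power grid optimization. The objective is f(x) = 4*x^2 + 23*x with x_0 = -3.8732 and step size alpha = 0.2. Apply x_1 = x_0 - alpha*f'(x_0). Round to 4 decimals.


We compute the gradient at x_0 and apply the update.
f'(x) = 8*x + 23
f'(-3.8732) = 8*-3.8732 + 23 = -7.9856
x_1 = -3.8732 - 0.2*-7.9856 = -2.2761


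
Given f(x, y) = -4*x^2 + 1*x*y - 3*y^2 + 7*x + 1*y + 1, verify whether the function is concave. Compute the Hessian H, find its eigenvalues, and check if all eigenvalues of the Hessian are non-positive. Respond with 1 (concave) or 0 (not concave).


The Hessian of f(x,y) = -4*x^2 + 1*x*y - 3*y^2 + 7*x + 1*y + 1 is:
H = [[-8, 1], [1, -6]]
Trace = -8 - 6 = -14
Determinant = -8*-6 - (1)^2 = 47
Discriminant = (-14)^2 - 4*47 = 8.0
Eigenvalues: lambda_1 = -8.4142, lambda_2 = -5.5858
The function is concave.

1


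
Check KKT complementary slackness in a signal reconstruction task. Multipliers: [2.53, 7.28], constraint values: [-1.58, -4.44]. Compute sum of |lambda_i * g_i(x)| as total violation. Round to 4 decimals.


KKT complementary slackness check:
lambda_1 * g_1 = 2.53 * -1.58 = -3.9974
lambda_2 * g_2 = 7.28 * -4.44 = -32.3232
Total violation = 3.9974 + 32.3232 = 36.3206


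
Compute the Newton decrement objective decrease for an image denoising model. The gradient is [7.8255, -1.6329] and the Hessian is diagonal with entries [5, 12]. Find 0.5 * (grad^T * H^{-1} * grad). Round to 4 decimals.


Step 1: H is diagonal, so H^(-1) * g = [1.5651, -0.1361].
Step 2: g^T H^(-1) g = sum_i g_i^2 / H_ii
  = (7.8255)^2/5 + (-1.6329)^2/12
  = 12.2477 + 0.2222 = 12.4699
Step 3: Objective decrease = 0.5 * g^T H^(-1) g = 6.2349


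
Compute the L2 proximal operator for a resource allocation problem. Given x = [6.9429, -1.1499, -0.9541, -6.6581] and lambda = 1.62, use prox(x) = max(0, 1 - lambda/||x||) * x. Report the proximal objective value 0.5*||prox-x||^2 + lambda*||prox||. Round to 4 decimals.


Step 1: Compute ||x||.
||x|| = 9.7348
Step 2: Compute scaling factor.
scale = max(0, 1 - 1.62/9.7348) = 0.8336
Step 3: prox(x) = [5.7875, -0.9585, -0.7953, -5.5501]
||prox(x)|| = 8.1148
Step 4: Proximal objective.
0.5*||prox-x||^2 = 1.3122
lambda*||prox|| = 13.146
Total = 14.4582


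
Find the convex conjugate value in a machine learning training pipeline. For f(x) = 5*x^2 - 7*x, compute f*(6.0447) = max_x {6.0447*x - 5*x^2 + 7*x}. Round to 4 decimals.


f*(y) = sup_x {y*x - a*x^2 - b*x} = sup_x {(y-b)*x - a*x^2}
FOC: (y - b) - 2a*x = 0 => x* = (y - b)/(2a)
x* = (6.0447 + 7)/(2*5) = 1.3045
f*(6.0447) = (y-b)^2/(4a) = (6.0447 + 7)^2/(4*5)
= 170.1642/20 = 8.5082


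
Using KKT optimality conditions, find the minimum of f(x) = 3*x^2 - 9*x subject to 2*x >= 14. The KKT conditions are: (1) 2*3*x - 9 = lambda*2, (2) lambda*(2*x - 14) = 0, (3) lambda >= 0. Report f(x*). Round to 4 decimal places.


Step 1: Try lambda = 0 (constraint inactive).
x_unc = 9/(2*3) = 1.5
Check: 2*1.5 = 3.0 < 14 -- violated!
Step 2: Constraint must be active: 2*x = 14
x* = 14/2 = 7.0
lambda = (2*3*7.0 - 9)/2 = 16.5
Step 3: Compute optimal value.
f(x*) = 3*7.0^2 - 9*7.0 = 84.0


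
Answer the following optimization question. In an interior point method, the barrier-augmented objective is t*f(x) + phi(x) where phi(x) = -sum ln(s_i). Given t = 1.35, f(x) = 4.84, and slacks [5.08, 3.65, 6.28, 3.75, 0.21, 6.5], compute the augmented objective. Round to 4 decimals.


Step 1: Compute log-barrier.
ln values: [1.6253, 1.2947, 1.8374, 1.3218, -1.5606, 1.8718]
phi = -(1.6253 + 1.2947 + 1.8374 + 1.3218 - 1.5606 + 1.8718) = -6.3903
Step 2: Compute augmented objective.
t*f(x) = 1.35*4.84 = 6.534
Total = 6.534 - 6.3903 = 0.1437


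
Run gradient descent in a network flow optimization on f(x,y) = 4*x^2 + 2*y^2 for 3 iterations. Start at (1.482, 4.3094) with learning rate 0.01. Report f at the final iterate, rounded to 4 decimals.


Gradient descent on f(x,y) = 4*x^2 + 2*y^2.
Starting point: (1.482, 4.3094), alpha = 0.01
Step 1: grad_x = 2*4*1.482 = 11.856, grad_y = 2*2*4.3094 = 17.2376
  x_1 = 1.482 - 0.01*11.856 = 1.3634
  y_1 = 4.3094 - 0.01*17.2376 = 4.137
Step 2: grad_x = 2*4*1.3634 = 10.9075, grad_y = 2*2*4.137 = 16.5481
  x_2 = 1.3634 - 0.01*10.9075 = 1.2544
  y_2 = 4.137 - 0.01*16.5481 = 3.9715
Step 3: grad_x = 2*4*1.2544 = 10.0349, grad_y = 2*2*3.9715 = 15.8862
  x_3 = 1.2544 - 0.01*10.0349 = 1.154
  y_3 = 3.9715 - 0.01*15.8862 = 3.8127
f(1.154, 3.8127) = 4*1.154^2 + 2*3.8127^2 = 34.4001


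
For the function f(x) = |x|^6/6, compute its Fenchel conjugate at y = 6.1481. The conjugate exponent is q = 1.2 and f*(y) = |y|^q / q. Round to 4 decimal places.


The conjugate exponent q satisfies 1/p + 1/q = 1.
p = 6, so q = 6/(6 - 1) = 1.2
|y|^q = 6.1481^1.2 = 8.8407
f*(6.1481) = 8.8407 / 1.2 = 7.3673


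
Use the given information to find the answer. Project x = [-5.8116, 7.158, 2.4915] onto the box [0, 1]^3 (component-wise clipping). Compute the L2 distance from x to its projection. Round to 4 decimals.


Project each component onto [0, 1].
clip(-5.8116) = 0.0, clip(7.158) = 1.0, clip(2.4915) = 1.0
Projection = [0.0, 1.0, 1.0]
Squared diffs: [33.7747, 37.921, 2.2246]
Distance = sqrt(73.9203) = 8.5977


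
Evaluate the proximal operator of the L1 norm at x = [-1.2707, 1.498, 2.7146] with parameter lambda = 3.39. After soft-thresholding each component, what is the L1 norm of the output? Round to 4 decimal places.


Soft-thresholding with lambda = 3.39:
prox(-1.2707) = sign(-1.2707)*max(|-1.2707| - 3.39, 0) = 0.0
prox(1.498) = sign(1.498)*max(|1.498| - 3.39, 0) = 0.0
prox(2.7146) = sign(2.7146)*max(|2.7146| - 3.39, 0) = 0.0
prox(x) = [0.0, 0.0, 0.0]
||prox(x)||_1 = 0.0 + 0.0 + 0.0 = 0.0


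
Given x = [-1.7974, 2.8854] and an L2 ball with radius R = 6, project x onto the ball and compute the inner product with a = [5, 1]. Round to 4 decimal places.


Step 1: Compute ||x|| (intermediates to 6 decimals).
||x|| = sqrt((-1.7974)^2 + 2.8854^2) = 3.399438
Step 2: Project.
Since ||x|| <= R, proj = x (no scaling needed).
proj(x) = [-1.7974, 2.8854]
Step 3: Dot product.
a^T * proj(x) = 5*(-1.7974) + 1*2.8854 = -6.1016


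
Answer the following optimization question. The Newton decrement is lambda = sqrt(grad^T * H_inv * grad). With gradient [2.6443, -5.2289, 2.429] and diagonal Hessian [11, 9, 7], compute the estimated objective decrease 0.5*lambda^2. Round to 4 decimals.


Step 1: H is diagonal, so H^(-1) * g = [0.2404, -0.581, 0.347].
Step 2: g^T H^(-1) g = sum_i g_i^2 / H_ii
  = (2.6443)^2/11 + (-5.2289)^2/9 + (2.429)^2/7
  = 0.6357 + 3.0379 + 0.8429 = 4.5165
Step 3: Objective decrease = 0.5 * g^T H^(-1) g = 2.2582
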